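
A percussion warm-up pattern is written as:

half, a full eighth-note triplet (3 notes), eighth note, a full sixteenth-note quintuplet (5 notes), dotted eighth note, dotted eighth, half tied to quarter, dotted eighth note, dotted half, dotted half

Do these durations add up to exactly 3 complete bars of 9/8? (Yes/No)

One bar of 9/8 = 18 sixteenth notes, so 3 bars = 54.
Convert each value to sixteenth notes: half = 8; a full eighth-note triplet (3 notes) (three triplet eighths span one quarter) = 4; eighth note = 2; a full sixteenth-note quintuplet (5 notes) (five quintuplet sixteenths span one quarter) = 4; dotted eighth note = 3; dotted eighth = 3; half tied to quarter (half + quarter) = 12; dotted eighth note = 3; dotted half = 12; dotted half = 12.
Total: 8 + 4 + 2 + 4 + 3 + 3 + 12 + 3 + 12 + 12 = 63.
63 exceeds 54, so the answer is No.

No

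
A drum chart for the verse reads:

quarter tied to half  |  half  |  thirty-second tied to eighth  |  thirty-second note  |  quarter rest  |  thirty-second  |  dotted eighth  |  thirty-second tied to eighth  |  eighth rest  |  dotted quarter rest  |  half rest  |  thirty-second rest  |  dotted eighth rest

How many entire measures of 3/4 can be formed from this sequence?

4

One bar of 3/4 = 24 thirty-second notes.
Each duration in thirty-second notes: quarter tied to half (quarter + half) = 24; half = 16; thirty-second tied to eighth (thirty-second + eighth) = 5; thirty-second note = 1; quarter rest = 8; thirty-second = 1; dotted eighth = 6; thirty-second tied to eighth (thirty-second + eighth) = 5; eighth rest = 4; dotted quarter rest = 12; half rest = 16; thirty-second rest = 1; dotted eighth rest = 6.
Adding: 24 + 16 + 5 + 1 + 8 + 1 + 6 + 5 + 4 + 12 + 16 + 1 + 6 = 105.
105 ÷ 24 = 4 complete bars with 9 left over.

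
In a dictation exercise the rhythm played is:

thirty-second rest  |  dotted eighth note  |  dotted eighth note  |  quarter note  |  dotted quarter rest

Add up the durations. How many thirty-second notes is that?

33

Working in thirty-second notes: thirty-second rest = 1; dotted eighth note = 6; dotted eighth note = 6; quarter note = 8; dotted quarter rest = 12.
Sum: 1 + 6 + 6 + 8 + 12 = 33 thirty-second notes.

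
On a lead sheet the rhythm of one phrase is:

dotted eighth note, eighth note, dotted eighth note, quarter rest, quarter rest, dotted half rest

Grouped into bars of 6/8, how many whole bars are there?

One bar of 6/8 = 12 sixteenth notes.
Express everything in sixteenth notes: dotted eighth note = 3; eighth note = 2; dotted eighth note = 3; quarter rest = 4; quarter rest = 4; dotted half rest = 12.
Total: 3 + 2 + 3 + 4 + 4 + 12 = 28.
28 ÷ 12 = 2 complete bars with 4 left over.

2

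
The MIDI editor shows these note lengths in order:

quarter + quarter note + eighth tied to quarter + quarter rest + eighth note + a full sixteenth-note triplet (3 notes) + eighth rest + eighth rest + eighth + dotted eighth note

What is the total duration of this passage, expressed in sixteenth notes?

Express everything in sixteenth notes: quarter = 4; quarter note = 4; eighth tied to quarter (eighth + quarter) = 6; quarter rest = 4; eighth note = 2; a full sixteenth-note triplet (3 notes) (three triplet sixteenths span one eighth) = 2; eighth rest = 2; eighth rest = 2; eighth = 2; dotted eighth note = 3.
Total: 4 + 4 + 6 + 4 + 2 + 2 + 2 + 2 + 2 + 3 = 31 sixteenth notes.

31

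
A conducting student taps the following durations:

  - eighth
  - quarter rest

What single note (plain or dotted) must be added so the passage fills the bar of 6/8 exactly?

The bar of 6/8 = 6 eighth notes.
In eighth notes: eighth = 1; quarter rest = 2.
Adding: 1 + 2 = 3.
Remaining: 6 − 3 = 3 eighth notes, which is a dotted quarter note.

dotted quarter note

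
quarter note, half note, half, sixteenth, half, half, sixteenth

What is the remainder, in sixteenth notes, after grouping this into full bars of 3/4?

2

One bar of 3/4 = 12 sixteenth notes.
Express everything in sixteenth notes: quarter note = 4; half note = 8; half = 8; sixteenth = 1; half = 8; half = 8; sixteenth = 1.
Adding: 4 + 8 + 8 + 1 + 8 + 8 + 1 = 38.
38 ÷ 12 = 3 complete bars with 2 sixteenth notes remaining.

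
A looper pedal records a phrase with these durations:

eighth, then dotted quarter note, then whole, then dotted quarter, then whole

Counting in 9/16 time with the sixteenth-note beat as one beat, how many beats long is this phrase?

46

One sixteenth-note beat = 2 thirty-second notes.
Each duration in thirty-second notes: eighth = 4; dotted quarter note = 12; whole = 32; dotted quarter = 12; whole = 32.
Total: 4 + 12 + 32 + 12 + 32 = 92.
92 ÷ 2 = 46 beats.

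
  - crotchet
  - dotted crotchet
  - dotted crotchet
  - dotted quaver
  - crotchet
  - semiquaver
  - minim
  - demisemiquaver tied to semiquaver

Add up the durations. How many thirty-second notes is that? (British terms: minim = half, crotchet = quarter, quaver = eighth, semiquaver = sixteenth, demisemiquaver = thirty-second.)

Convert each value to thirty-second notes: crotchet = 8; dotted crotchet = 12; dotted crotchet = 12; dotted quaver = 6; crotchet = 8; semiquaver = 2; minim = 16; demisemiquaver tied to semiquaver (demisemiquaver + semiquaver) = 3.
Adding: 8 + 12 + 12 + 6 + 8 + 2 + 16 + 3 = 67 thirty-second notes.

67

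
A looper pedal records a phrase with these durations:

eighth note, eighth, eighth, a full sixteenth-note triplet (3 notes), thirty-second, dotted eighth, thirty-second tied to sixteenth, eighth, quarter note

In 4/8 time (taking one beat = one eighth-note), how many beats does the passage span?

9.5

One eighth-note beat = 4 thirty-second notes.
In thirty-second notes: eighth note = 4; eighth = 4; eighth = 4; a full sixteenth-note triplet (3 notes) (three triplet sixteenths span one eighth) = 4; thirty-second = 1; dotted eighth = 6; thirty-second tied to sixteenth (thirty-second + sixteenth) = 3; eighth = 4; quarter note = 8.
Sum: 4 + 4 + 4 + 4 + 1 + 6 + 3 + 4 + 8 = 38.
38 ÷ 4 = 9.5 beats.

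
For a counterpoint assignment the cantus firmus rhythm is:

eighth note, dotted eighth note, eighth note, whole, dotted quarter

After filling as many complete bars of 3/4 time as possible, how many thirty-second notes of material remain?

One bar of 3/4 = 12 sixteenth notes.
Convert each value to sixteenth notes: eighth note = 2; dotted eighth note = 3; eighth note = 2; whole = 16; dotted quarter = 6.
Altogether 2 + 3 + 2 + 16 + 6 = 29.
29 ÷ 12 = 2 complete bars with 5 sixteenth notes remaining = 10 thirty-second notes.

10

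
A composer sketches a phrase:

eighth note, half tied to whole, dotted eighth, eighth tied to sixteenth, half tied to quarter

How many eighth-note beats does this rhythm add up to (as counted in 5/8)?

One eighth-note beat = 2 sixteenth notes.
Express everything in sixteenth notes: eighth note = 2; half tied to whole (half + whole) = 24; dotted eighth = 3; eighth tied to sixteenth (eighth + sixteenth) = 3; half tied to quarter (half + quarter) = 12.
Adding: 2 + 24 + 3 + 3 + 12 = 44.
44 ÷ 2 = 22 beats.

22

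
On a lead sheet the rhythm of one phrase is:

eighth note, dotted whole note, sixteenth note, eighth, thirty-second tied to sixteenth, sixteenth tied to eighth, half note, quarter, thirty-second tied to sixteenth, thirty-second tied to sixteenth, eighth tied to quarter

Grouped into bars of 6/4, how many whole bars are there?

One bar of 6/4 = 48 thirty-second notes.
In thirty-second notes: eighth note = 4; dotted whole note = 48; sixteenth note = 2; eighth = 4; thirty-second tied to sixteenth (thirty-second + sixteenth) = 3; sixteenth tied to eighth (sixteenth + eighth) = 6; half note = 16; quarter = 8; thirty-second tied to sixteenth (thirty-second + sixteenth) = 3; thirty-second tied to sixteenth (thirty-second + sixteenth) = 3; eighth tied to quarter (eighth + quarter) = 12.
Adding: 4 + 48 + 2 + 4 + 3 + 6 + 16 + 8 + 3 + 3 + 12 = 109.
109 ÷ 48 = 2 complete bars with 13 left over.

2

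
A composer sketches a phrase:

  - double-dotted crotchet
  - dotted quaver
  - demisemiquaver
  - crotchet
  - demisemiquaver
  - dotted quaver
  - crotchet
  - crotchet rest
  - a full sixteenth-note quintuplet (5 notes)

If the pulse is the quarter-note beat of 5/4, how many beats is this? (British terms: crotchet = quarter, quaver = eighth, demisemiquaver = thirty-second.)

One quarter-note beat = 8 thirty-second notes.
Convert each value to thirty-second notes: double-dotted crotchet = 14; dotted quaver = 6; demisemiquaver = 1; crotchet = 8; demisemiquaver = 1; dotted quaver = 6; crotchet = 8; crotchet rest = 8; a full sixteenth-note quintuplet (5 notes) (five quintuplet sixteenths span one quarter) = 8.
Total: 14 + 6 + 1 + 8 + 1 + 6 + 8 + 8 + 8 = 60.
60 ÷ 8 = 7.5 beats.

7.5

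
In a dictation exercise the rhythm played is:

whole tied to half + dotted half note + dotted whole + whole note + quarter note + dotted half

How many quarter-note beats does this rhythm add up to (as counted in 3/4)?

23

One quarter-note beat = 2 eighth notes.
Express everything in eighth notes: whole tied to half (whole + half) = 12; dotted half note = 6; dotted whole = 12; whole note = 8; quarter note = 2; dotted half = 6.
Sum: 12 + 6 + 12 + 8 + 2 + 6 = 46.
46 ÷ 2 = 23 beats.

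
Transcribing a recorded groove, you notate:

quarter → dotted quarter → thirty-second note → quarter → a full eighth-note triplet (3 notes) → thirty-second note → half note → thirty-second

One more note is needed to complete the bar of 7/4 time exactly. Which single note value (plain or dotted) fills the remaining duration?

thirty-second note

The bar of 7/4 = 56 thirty-second notes.
In thirty-second notes: quarter = 8; dotted quarter = 12; thirty-second note = 1; quarter = 8; a full eighth-note triplet (3 notes) (three triplet eighths span one quarter) = 8; thirty-second note = 1; half note = 16; thirty-second = 1.
Total: 8 + 12 + 1 + 8 + 8 + 1 + 16 + 1 = 55.
Remaining: 56 − 55 = 1 thirty-second note, which is a thirty-second note.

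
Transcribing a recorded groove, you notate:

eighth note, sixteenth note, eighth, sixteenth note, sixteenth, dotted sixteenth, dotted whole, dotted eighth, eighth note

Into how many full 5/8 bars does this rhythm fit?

3

One bar of 5/8 = 20 thirty-second notes.
In thirty-second notes: eighth note = 4; sixteenth note = 2; eighth = 4; sixteenth note = 2; sixteenth = 2; dotted sixteenth = 3; dotted whole = 48; dotted eighth = 6; eighth note = 4.
Adding: 4 + 2 + 4 + 2 + 2 + 3 + 48 + 6 + 4 = 75.
75 ÷ 20 = 3 complete bars with 15 left over.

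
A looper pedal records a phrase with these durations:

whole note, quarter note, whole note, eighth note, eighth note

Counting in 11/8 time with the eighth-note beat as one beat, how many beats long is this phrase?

20

One eighth-note beat = 2 sixteenth notes.
Convert each value to sixteenth notes: whole note = 16; quarter note = 4; whole note = 16; eighth note = 2; eighth note = 2.
Altogether 16 + 4 + 16 + 2 + 2 = 40.
40 ÷ 2 = 20 beats.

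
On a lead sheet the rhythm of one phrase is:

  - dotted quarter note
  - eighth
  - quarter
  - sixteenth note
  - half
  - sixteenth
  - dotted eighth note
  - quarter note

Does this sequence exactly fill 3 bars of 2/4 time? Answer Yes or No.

One bar of 2/4 = 8 sixteenth notes, so 3 bars = 24.
In sixteenth notes: dotted quarter note = 6; eighth = 2; quarter = 4; sixteenth note = 1; half = 8; sixteenth = 1; dotted eighth note = 3; quarter note = 4.
Sum: 6 + 2 + 4 + 1 + 8 + 1 + 3 + 4 = 29.
29 exceeds 24, so the answer is No.

No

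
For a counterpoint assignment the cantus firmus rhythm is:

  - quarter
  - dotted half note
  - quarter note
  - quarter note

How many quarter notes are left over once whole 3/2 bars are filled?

One bar of 3/2 = 6 quarter notes.
Express everything in quarter notes: quarter = 1; dotted half note = 3; quarter note = 1; quarter note = 1.
Adding: 1 + 3 + 1 + 1 = 6.
6 ÷ 6 = 1 complete bar with 0 quarter notes remaining.

0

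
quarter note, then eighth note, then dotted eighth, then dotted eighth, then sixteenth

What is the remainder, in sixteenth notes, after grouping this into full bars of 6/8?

1

One bar of 6/8 = 12 sixteenth notes.
Convert each value to sixteenth notes: quarter note = 4; eighth note = 2; dotted eighth = 3; dotted eighth = 3; sixteenth = 1.
Adding: 4 + 2 + 3 + 3 + 1 = 13.
13 ÷ 12 = 1 complete bar with 1 sixteenth note remaining.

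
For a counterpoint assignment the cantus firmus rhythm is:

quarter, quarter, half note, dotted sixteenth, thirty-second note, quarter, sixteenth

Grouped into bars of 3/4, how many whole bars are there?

1

One bar of 3/4 = 24 thirty-second notes.
Working in thirty-second notes: quarter = 8; quarter = 8; half note = 16; dotted sixteenth = 3; thirty-second note = 1; quarter = 8; sixteenth = 2.
Altogether 8 + 8 + 16 + 3 + 1 + 8 + 2 = 46.
46 ÷ 24 = 1 complete bar with 22 left over.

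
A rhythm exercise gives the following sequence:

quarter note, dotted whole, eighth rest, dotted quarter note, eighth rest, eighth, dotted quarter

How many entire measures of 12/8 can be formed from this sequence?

One bar of 12/8 = 12 eighth notes.
Express everything in eighth notes: quarter note = 2; dotted whole = 12; eighth rest = 1; dotted quarter note = 3; eighth rest = 1; eighth = 1; dotted quarter = 3.
Sum: 2 + 12 + 1 + 3 + 1 + 1 + 3 = 23.
23 ÷ 12 = 1 complete bar with 11 left over.

1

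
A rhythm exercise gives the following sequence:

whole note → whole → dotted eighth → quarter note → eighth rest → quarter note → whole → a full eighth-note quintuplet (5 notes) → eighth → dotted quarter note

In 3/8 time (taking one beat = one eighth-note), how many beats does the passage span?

One eighth-note beat = 2 sixteenth notes.
In sixteenth notes: whole note = 16; whole = 16; dotted eighth = 3; quarter note = 4; eighth rest = 2; quarter note = 4; whole = 16; a full eighth-note quintuplet (5 notes) (five quintuplet eighths span one half) = 8; eighth = 2; dotted quarter note = 6.
Total: 16 + 16 + 3 + 4 + 2 + 4 + 16 + 8 + 2 + 6 = 77.
77 ÷ 2 = 38.5 beats.

38.5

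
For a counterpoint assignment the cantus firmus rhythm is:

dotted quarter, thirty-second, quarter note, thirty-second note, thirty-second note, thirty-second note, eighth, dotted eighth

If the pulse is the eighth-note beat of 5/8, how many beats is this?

8.5

One eighth-note beat = 4 thirty-second notes.
Convert each value to thirty-second notes: dotted quarter = 12; thirty-second = 1; quarter note = 8; thirty-second note = 1; thirty-second note = 1; thirty-second note = 1; eighth = 4; dotted eighth = 6.
Sum: 12 + 1 + 8 + 1 + 1 + 1 + 4 + 6 = 34.
34 ÷ 4 = 8.5 beats.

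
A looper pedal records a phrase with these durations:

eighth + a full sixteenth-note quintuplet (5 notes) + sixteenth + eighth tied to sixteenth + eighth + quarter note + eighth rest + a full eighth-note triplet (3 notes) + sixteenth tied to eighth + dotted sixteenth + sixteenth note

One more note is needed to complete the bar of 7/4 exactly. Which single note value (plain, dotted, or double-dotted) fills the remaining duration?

thirty-second note

The bar of 7/4 = 56 thirty-second notes.
Convert each value to thirty-second notes: eighth = 4; a full sixteenth-note quintuplet (5 notes) (five quintuplet sixteenths span one quarter) = 8; sixteenth = 2; eighth tied to sixteenth (eighth + sixteenth) = 6; eighth = 4; quarter note = 8; eighth rest = 4; a full eighth-note triplet (3 notes) (three triplet eighths span one quarter) = 8; sixteenth tied to eighth (sixteenth + eighth) = 6; dotted sixteenth = 3; sixteenth note = 2.
Total: 4 + 8 + 2 + 6 + 4 + 8 + 4 + 8 + 6 + 3 + 2 = 55.
Remaining: 56 − 55 = 1 thirty-second note, which is a thirty-second note.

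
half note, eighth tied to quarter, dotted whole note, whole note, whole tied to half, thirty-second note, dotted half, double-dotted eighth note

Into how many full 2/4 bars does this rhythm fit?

11

One bar of 2/4 = 16 thirty-second notes.
In thirty-second notes: half note = 16; eighth tied to quarter (eighth + quarter) = 12; dotted whole note = 48; whole note = 32; whole tied to half (whole + half) = 48; thirty-second note = 1; dotted half = 24; double-dotted eighth note = 7.
Altogether 16 + 12 + 48 + 32 + 48 + 1 + 24 + 7 = 188.
188 ÷ 16 = 11 complete bars with 12 left over.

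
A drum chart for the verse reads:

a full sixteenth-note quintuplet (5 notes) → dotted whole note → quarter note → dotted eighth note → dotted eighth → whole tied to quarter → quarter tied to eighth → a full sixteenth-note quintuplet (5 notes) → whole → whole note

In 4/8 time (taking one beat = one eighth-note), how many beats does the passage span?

One eighth-note beat = 2 sixteenth notes.
Express everything in sixteenth notes: a full sixteenth-note quintuplet (5 notes) (five quintuplet sixteenths span one quarter) = 4; dotted whole note = 24; quarter note = 4; dotted eighth note = 3; dotted eighth = 3; whole tied to quarter (whole + quarter) = 20; quarter tied to eighth (quarter + eighth) = 6; a full sixteenth-note quintuplet (5 notes) (five quintuplet sixteenths span one quarter) = 4; whole = 16; whole note = 16.
Altogether 4 + 24 + 4 + 3 + 3 + 20 + 6 + 4 + 16 + 16 = 100.
100 ÷ 2 = 50 beats.

50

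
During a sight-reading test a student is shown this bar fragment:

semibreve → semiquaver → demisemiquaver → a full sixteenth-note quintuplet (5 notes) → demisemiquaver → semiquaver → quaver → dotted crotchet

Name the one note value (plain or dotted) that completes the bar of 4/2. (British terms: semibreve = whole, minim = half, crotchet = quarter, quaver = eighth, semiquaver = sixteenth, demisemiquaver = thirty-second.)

The bar of 4/2 = 64 thirty-second notes.
Working in thirty-second notes: semibreve = 32; semiquaver = 2; demisemiquaver = 1; a full sixteenth-note quintuplet (5 notes) (five quintuplet sixteenths span one quarter) = 8; demisemiquaver = 1; semiquaver = 2; quaver = 4; dotted crotchet = 12.
Altogether 32 + 2 + 1 + 8 + 1 + 2 + 4 + 12 = 62.
Remaining: 64 − 62 = 2 thirty-second notes, which is a sixteenth note.

sixteenth note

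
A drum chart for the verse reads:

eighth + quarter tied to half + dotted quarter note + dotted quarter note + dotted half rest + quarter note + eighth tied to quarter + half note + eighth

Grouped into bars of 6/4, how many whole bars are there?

One bar of 6/4 = 12 eighth notes.
Express everything in eighth notes: eighth = 1; quarter tied to half (quarter + half) = 6; dotted quarter note = 3; dotted quarter note = 3; dotted half rest = 6; quarter note = 2; eighth tied to quarter (eighth + quarter) = 3; half note = 4; eighth = 1.
Total: 1 + 6 + 3 + 3 + 6 + 2 + 3 + 4 + 1 = 29.
29 ÷ 12 = 2 complete bars with 5 left over.

2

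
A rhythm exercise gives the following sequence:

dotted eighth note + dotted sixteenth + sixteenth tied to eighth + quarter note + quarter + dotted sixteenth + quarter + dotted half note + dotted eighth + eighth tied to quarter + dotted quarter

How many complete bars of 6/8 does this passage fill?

4

One bar of 6/8 = 24 thirty-second notes.
In thirty-second notes: dotted eighth note = 6; dotted sixteenth = 3; sixteenth tied to eighth (sixteenth + eighth) = 6; quarter note = 8; quarter = 8; dotted sixteenth = 3; quarter = 8; dotted half note = 24; dotted eighth = 6; eighth tied to quarter (eighth + quarter) = 12; dotted quarter = 12.
Sum: 6 + 3 + 6 + 8 + 8 + 3 + 8 + 24 + 6 + 12 + 12 = 96.
96 ÷ 24 = 4 complete bars with 0 left over.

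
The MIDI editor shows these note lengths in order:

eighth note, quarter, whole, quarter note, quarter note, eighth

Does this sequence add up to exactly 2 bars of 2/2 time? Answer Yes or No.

Yes

One bar of 2/2 = 8 eighth notes, so 2 bars = 16.
Express everything in eighth notes: eighth note = 1; quarter = 2; whole = 8; quarter note = 2; quarter note = 2; eighth = 1.
Altogether 1 + 2 + 8 + 2 + 2 + 1 = 16.
16 equals 16, so the answer is Yes.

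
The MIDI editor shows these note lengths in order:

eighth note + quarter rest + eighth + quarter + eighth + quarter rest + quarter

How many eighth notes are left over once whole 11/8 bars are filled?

0

One bar of 11/8 = 11 eighth notes.
In eighth notes: eighth note = 1; quarter rest = 2; eighth = 1; quarter = 2; eighth = 1; quarter rest = 2; quarter = 2.
Sum: 1 + 2 + 1 + 2 + 1 + 2 + 2 = 11.
11 ÷ 11 = 1 complete bar with 0 eighth notes remaining.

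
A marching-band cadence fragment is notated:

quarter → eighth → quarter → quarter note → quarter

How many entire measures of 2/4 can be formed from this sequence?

One bar of 2/4 = 4 eighth notes.
Convert each value to eighth notes: quarter = 2; eighth = 1; quarter = 2; quarter note = 2; quarter = 2.
Altogether 2 + 1 + 2 + 2 + 2 = 9.
9 ÷ 4 = 2 complete bars with 1 left over.

2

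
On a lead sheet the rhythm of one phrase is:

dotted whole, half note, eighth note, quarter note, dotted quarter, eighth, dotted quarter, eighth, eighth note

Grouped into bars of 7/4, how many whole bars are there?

2

One bar of 7/4 = 14 eighth notes.
Convert each value to eighth notes: dotted whole = 12; half note = 4; eighth note = 1; quarter note = 2; dotted quarter = 3; eighth = 1; dotted quarter = 3; eighth = 1; eighth note = 1.
Sum: 12 + 4 + 1 + 2 + 3 + 1 + 3 + 1 + 1 = 28.
28 ÷ 14 = 2 complete bars with 0 left over.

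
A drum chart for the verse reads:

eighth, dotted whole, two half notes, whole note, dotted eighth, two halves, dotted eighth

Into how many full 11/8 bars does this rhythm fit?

One bar of 11/8 = 22 sixteenth notes.
Working in sixteenth notes: eighth = 2; dotted whole = 24; half note = 8; half note = 8; whole note = 16; dotted eighth = 3; half = 8; half = 8; dotted eighth = 3.
Adding: 2 + 24 + 8 + 8 + 16 + 3 + 8 + 8 + 3 = 80.
80 ÷ 22 = 3 complete bars with 14 left over.

3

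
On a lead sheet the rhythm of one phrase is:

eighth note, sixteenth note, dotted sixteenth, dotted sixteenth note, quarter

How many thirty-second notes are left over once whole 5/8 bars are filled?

One bar of 5/8 = 20 thirty-second notes.
Express everything in thirty-second notes: eighth note = 4; sixteenth note = 2; dotted sixteenth = 3; dotted sixteenth note = 3; quarter = 8.
Altogether 4 + 2 + 3 + 3 + 8 = 20.
20 ÷ 20 = 1 complete bar with 0 thirty-second notes remaining.

0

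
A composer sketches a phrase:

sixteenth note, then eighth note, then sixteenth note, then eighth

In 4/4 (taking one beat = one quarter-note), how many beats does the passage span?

One quarter-note beat = 4 sixteenth notes.
Each duration in sixteenth notes: sixteenth note = 1; eighth note = 2; sixteenth note = 1; eighth = 2.
Adding: 1 + 2 + 1 + 2 = 6.
6 ÷ 4 = 1.5 beats.

1.5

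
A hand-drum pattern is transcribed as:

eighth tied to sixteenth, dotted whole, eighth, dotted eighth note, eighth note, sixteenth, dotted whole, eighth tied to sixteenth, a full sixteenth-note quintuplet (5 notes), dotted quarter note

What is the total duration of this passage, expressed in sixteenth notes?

72

Convert each value to sixteenth notes: eighth tied to sixteenth (eighth + sixteenth) = 3; dotted whole = 24; eighth = 2; dotted eighth note = 3; eighth note = 2; sixteenth = 1; dotted whole = 24; eighth tied to sixteenth (eighth + sixteenth) = 3; a full sixteenth-note quintuplet (5 notes) (five quintuplet sixteenths span one quarter) = 4; dotted quarter note = 6.
Sum: 3 + 24 + 2 + 3 + 2 + 1 + 24 + 3 + 4 + 6 = 72 sixteenth notes.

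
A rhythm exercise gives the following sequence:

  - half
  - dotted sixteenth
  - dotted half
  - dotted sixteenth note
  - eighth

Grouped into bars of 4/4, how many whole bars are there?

One bar of 4/4 = 32 thirty-second notes.
In thirty-second notes: half = 16; dotted sixteenth = 3; dotted half = 24; dotted sixteenth note = 3; eighth = 4.
Adding: 16 + 3 + 24 + 3 + 4 = 50.
50 ÷ 32 = 1 complete bar with 18 left over.

1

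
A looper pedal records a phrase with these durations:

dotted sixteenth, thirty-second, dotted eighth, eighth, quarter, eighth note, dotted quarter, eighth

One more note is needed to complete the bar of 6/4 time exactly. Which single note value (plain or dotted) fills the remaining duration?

dotted eighth note

The bar of 6/4 = 48 thirty-second notes.
Express everything in thirty-second notes: dotted sixteenth = 3; thirty-second = 1; dotted eighth = 6; eighth = 4; quarter = 8; eighth note = 4; dotted quarter = 12; eighth = 4.
Sum: 3 + 1 + 6 + 4 + 8 + 4 + 12 + 4 = 42.
Remaining: 48 − 42 = 6 thirty-second notes, which is a dotted eighth note.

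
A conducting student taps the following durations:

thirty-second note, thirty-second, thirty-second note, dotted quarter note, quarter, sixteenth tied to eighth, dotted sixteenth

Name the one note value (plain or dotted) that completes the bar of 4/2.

The bar of 4/2 = 64 thirty-second notes.
In thirty-second notes: thirty-second note = 1; thirty-second = 1; thirty-second note = 1; dotted quarter note = 12; quarter = 8; sixteenth tied to eighth (sixteenth + eighth) = 6; dotted sixteenth = 3.
Adding: 1 + 1 + 1 + 12 + 8 + 6 + 3 = 32.
Remaining: 64 − 32 = 32 thirty-second notes, which is a whole note.

whole note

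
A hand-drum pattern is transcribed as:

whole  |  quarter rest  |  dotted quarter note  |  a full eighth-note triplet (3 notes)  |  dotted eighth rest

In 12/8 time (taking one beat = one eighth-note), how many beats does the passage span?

16.5

One eighth-note beat = 2 sixteenth notes.
Convert each value to sixteenth notes: whole = 16; quarter rest = 4; dotted quarter note = 6; a full eighth-note triplet (3 notes) (three triplet eighths span one quarter) = 4; dotted eighth rest = 3.
Adding: 16 + 4 + 6 + 4 + 3 = 33.
33 ÷ 2 = 16.5 beats.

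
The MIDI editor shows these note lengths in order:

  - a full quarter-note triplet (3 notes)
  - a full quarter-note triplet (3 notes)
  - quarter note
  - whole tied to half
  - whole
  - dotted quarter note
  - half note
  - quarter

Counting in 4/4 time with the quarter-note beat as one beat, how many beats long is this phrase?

One quarter-note beat = 2 eighth notes.
Express everything in eighth notes: a full quarter-note triplet (3 notes) (three triplet quarters span one half) = 4; a full quarter-note triplet (3 notes) (three triplet quarters span one half) = 4; quarter note = 2; whole tied to half (whole + half) = 12; whole = 8; dotted quarter note = 3; half note = 4; quarter = 2.
Total: 4 + 4 + 2 + 12 + 8 + 3 + 4 + 2 = 39.
39 ÷ 2 = 19.5 beats.

19.5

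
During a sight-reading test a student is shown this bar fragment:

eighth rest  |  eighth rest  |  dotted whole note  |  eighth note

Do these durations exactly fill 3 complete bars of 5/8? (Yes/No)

Yes

One bar of 5/8 = 5 eighth notes, so 3 bars = 15.
Express everything in eighth notes: eighth rest = 1; eighth rest = 1; dotted whole note = 12; eighth note = 1.
Total: 1 + 1 + 12 + 1 = 15.
15 equals 15, so the answer is Yes.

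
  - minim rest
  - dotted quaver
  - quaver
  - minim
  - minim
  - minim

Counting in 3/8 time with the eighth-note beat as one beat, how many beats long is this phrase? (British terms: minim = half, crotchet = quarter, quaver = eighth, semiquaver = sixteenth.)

One eighth-note beat = 2 sixteenth notes.
Each duration in sixteenth notes: minim rest = 8; dotted quaver = 3; quaver = 2; minim = 8; minim = 8; minim = 8.
Altogether 8 + 3 + 2 + 8 + 8 + 8 = 37.
37 ÷ 2 = 18.5 beats.

18.5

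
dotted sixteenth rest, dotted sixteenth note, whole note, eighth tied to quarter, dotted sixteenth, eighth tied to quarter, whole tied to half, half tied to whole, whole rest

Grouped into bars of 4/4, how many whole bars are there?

6

One bar of 4/4 = 32 thirty-second notes.
In thirty-second notes: dotted sixteenth rest = 3; dotted sixteenth note = 3; whole note = 32; eighth tied to quarter (eighth + quarter) = 12; dotted sixteenth = 3; eighth tied to quarter (eighth + quarter) = 12; whole tied to half (whole + half) = 48; half tied to whole (half + whole) = 48; whole rest = 32.
Sum: 3 + 3 + 32 + 12 + 3 + 12 + 48 + 48 + 32 = 193.
193 ÷ 32 = 6 complete bars with 1 left over.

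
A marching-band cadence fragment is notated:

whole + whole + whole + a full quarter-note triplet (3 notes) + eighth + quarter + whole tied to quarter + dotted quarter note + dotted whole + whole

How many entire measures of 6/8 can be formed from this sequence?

One bar of 6/8 = 6 eighth notes.
Convert each value to eighth notes: whole = 8; whole = 8; whole = 8; a full quarter-note triplet (3 notes) (three triplet quarters span one half) = 4; eighth = 1; quarter = 2; whole tied to quarter (whole + quarter) = 10; dotted quarter note = 3; dotted whole = 12; whole = 8.
Adding: 8 + 8 + 8 + 4 + 1 + 2 + 10 + 3 + 12 + 8 = 64.
64 ÷ 6 = 10 complete bars with 4 left over.

10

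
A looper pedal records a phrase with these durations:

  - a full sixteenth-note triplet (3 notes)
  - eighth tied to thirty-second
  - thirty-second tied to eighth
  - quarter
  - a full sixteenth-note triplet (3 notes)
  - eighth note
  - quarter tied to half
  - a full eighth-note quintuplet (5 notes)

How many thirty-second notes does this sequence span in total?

70

Each duration in thirty-second notes: a full sixteenth-note triplet (3 notes) (three triplet sixteenths span one eighth) = 4; eighth tied to thirty-second (eighth + thirty-second) = 5; thirty-second tied to eighth (thirty-second + eighth) = 5; quarter = 8; a full sixteenth-note triplet (3 notes) (three triplet sixteenths span one eighth) = 4; eighth note = 4; quarter tied to half (quarter + half) = 24; a full eighth-note quintuplet (5 notes) (five quintuplet eighths span one half) = 16.
Total: 4 + 5 + 5 + 8 + 4 + 4 + 24 + 16 = 70 thirty-second notes.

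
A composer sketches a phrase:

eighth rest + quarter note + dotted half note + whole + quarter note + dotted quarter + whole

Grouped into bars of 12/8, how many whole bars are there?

One bar of 12/8 = 12 eighth notes.
Convert each value to eighth notes: eighth rest = 1; quarter note = 2; dotted half note = 6; whole = 8; quarter note = 2; dotted quarter = 3; whole = 8.
Adding: 1 + 2 + 6 + 8 + 2 + 3 + 8 = 30.
30 ÷ 12 = 2 complete bars with 6 left over.

2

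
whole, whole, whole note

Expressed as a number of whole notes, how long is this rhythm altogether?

3

Express everything in whole notes: whole = 1; whole = 1; whole note = 1.
Total: 1 + 1 + 1 = 3 whole notes.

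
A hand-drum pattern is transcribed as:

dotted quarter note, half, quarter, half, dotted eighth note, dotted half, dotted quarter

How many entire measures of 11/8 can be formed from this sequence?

2

One bar of 11/8 = 22 sixteenth notes.
Each duration in sixteenth notes: dotted quarter note = 6; half = 8; quarter = 4; half = 8; dotted eighth note = 3; dotted half = 12; dotted quarter = 6.
Altogether 6 + 8 + 4 + 8 + 3 + 12 + 6 = 47.
47 ÷ 22 = 2 complete bars with 3 left over.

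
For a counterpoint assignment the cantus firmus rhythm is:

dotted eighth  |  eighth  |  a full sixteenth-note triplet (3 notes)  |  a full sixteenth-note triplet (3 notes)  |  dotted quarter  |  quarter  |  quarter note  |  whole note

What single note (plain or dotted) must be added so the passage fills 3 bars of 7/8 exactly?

dotted eighth note

3 bars of 7/8 = 42 sixteenth notes.
Express everything in sixteenth notes: dotted eighth = 3; eighth = 2; a full sixteenth-note triplet (3 notes) (three triplet sixteenths span one eighth) = 2; a full sixteenth-note triplet (3 notes) (three triplet sixteenths span one eighth) = 2; dotted quarter = 6; quarter = 4; quarter note = 4; whole note = 16.
Adding: 3 + 2 + 2 + 2 + 6 + 4 + 4 + 16 = 39.
Remaining: 42 − 39 = 3 sixteenth notes, which is a dotted eighth note.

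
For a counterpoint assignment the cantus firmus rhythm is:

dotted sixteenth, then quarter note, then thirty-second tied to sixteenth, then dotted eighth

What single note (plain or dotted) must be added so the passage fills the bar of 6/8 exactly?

eighth note

The bar of 6/8 = 24 thirty-second notes.
Convert each value to thirty-second notes: dotted sixteenth = 3; quarter note = 8; thirty-second tied to sixteenth (thirty-second + sixteenth) = 3; dotted eighth = 6.
Altogether 3 + 8 + 3 + 6 = 20.
Remaining: 24 − 20 = 4 thirty-second notes, which is a eighth note.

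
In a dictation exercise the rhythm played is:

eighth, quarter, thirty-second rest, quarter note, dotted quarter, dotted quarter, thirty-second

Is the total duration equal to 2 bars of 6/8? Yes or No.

One bar of 6/8 = 24 thirty-second notes, so 2 bars = 48.
In thirty-second notes: eighth = 4; quarter = 8; thirty-second rest = 1; quarter note = 8; dotted quarter = 12; dotted quarter = 12; thirty-second = 1.
Sum: 4 + 8 + 1 + 8 + 12 + 12 + 1 = 46.
46 falls short of 48, so the answer is No.

No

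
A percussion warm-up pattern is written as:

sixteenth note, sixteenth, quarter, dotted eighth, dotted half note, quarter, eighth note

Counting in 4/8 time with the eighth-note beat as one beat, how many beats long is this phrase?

One eighth-note beat = 2 sixteenth notes.
Express everything in sixteenth notes: sixteenth note = 1; sixteenth = 1; quarter = 4; dotted eighth = 3; dotted half note = 12; quarter = 4; eighth note = 2.
Altogether 1 + 1 + 4 + 3 + 12 + 4 + 2 = 27.
27 ÷ 2 = 13.5 beats.

13.5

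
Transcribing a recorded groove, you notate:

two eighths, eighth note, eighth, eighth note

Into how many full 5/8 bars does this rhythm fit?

One bar of 5/8 = 5 eighth notes.
Working in eighth notes: eighth = 1; eighth = 1; eighth note = 1; eighth = 1; eighth note = 1.
Adding: 1 + 1 + 1 + 1 + 1 = 5.
5 ÷ 5 = 1 complete bar with 0 left over.

1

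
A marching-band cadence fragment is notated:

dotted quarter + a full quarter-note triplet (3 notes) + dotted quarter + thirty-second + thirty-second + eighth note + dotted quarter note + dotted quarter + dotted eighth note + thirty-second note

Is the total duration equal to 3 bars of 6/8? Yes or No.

No

One bar of 6/8 = 24 thirty-second notes, so 3 bars = 72.
Convert each value to thirty-second notes: dotted quarter = 12; a full quarter-note triplet (3 notes) (three triplet quarters span one half) = 16; dotted quarter = 12; thirty-second = 1; thirty-second = 1; eighth note = 4; dotted quarter note = 12; dotted quarter = 12; dotted eighth note = 6; thirty-second note = 1.
Sum: 12 + 16 + 12 + 1 + 1 + 4 + 12 + 12 + 6 + 1 = 77.
77 exceeds 72, so the answer is No.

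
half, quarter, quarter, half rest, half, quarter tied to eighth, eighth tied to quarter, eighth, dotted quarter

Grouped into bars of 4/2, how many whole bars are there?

One bar of 4/2 = 16 eighth notes.
Convert each value to eighth notes: half = 4; quarter = 2; quarter = 2; half rest = 4; half = 4; quarter tied to eighth (quarter + eighth) = 3; eighth tied to quarter (eighth + quarter) = 3; eighth = 1; dotted quarter = 3.
Altogether 4 + 2 + 2 + 4 + 4 + 3 + 3 + 1 + 3 = 26.
26 ÷ 16 = 1 complete bar with 10 left over.

1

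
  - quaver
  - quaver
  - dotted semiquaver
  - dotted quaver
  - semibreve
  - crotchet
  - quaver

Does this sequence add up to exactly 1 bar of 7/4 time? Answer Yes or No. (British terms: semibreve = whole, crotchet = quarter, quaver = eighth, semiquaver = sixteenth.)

One bar of 7/4 = 56 thirty-second notes.
Each duration in thirty-second notes: quaver = 4; quaver = 4; dotted semiquaver = 3; dotted quaver = 6; semibreve = 32; crotchet = 8; quaver = 4.
Adding: 4 + 4 + 3 + 6 + 32 + 8 + 4 = 61.
61 exceeds 56, so the answer is No.

No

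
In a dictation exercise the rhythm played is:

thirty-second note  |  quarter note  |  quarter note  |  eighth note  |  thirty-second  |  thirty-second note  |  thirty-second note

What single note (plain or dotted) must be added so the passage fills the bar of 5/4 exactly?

The bar of 5/4 = 40 thirty-second notes.
Express everything in thirty-second notes: thirty-second note = 1; quarter note = 8; quarter note = 8; eighth note = 4; thirty-second = 1; thirty-second note = 1; thirty-second note = 1.
Altogether 1 + 8 + 8 + 4 + 1 + 1 + 1 = 24.
Remaining: 40 − 24 = 16 thirty-second notes, which is a half note.

half note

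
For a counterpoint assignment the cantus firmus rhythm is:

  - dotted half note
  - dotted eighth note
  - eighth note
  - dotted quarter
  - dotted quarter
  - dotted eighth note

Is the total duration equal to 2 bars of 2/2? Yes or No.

One bar of 2/2 = 16 sixteenth notes, so 2 bars = 32.
Each duration in sixteenth notes: dotted half note = 12; dotted eighth note = 3; eighth note = 2; dotted quarter = 6; dotted quarter = 6; dotted eighth note = 3.
Total: 12 + 3 + 2 + 6 + 6 + 3 = 32.
32 equals 32, so the answer is Yes.

Yes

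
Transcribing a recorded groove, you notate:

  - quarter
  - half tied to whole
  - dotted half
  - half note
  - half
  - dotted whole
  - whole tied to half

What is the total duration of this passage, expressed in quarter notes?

26

Convert each value to quarter notes: quarter = 1; half tied to whole (half + whole) = 6; dotted half = 3; half note = 2; half = 2; dotted whole = 6; whole tied to half (whole + half) = 6.
Total: 1 + 6 + 3 + 2 + 2 + 6 + 6 = 26 quarter notes.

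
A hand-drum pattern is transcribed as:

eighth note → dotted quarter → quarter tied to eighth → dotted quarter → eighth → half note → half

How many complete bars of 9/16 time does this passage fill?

4

One bar of 9/16 = 9 sixteenth notes.
Convert each value to sixteenth notes: eighth note = 2; dotted quarter = 6; quarter tied to eighth (quarter + eighth) = 6; dotted quarter = 6; eighth = 2; half note = 8; half = 8.
Altogether 2 + 6 + 6 + 6 + 2 + 8 + 8 = 38.
38 ÷ 9 = 4 complete bars with 2 left over.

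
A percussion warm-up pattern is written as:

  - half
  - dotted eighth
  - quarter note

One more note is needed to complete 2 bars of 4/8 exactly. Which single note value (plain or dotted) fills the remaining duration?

sixteenth note

2 bars of 4/8 = 16 sixteenth notes.
In sixteenth notes: half = 8; dotted eighth = 3; quarter note = 4.
Total: 8 + 3 + 4 = 15.
Remaining: 16 − 15 = 1 sixteenth note, which is a sixteenth note.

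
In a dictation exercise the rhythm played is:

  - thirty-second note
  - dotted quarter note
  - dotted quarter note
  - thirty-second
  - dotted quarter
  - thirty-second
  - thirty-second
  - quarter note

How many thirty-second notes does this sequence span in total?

Express everything in thirty-second notes: thirty-second note = 1; dotted quarter note = 12; dotted quarter note = 12; thirty-second = 1; dotted quarter = 12; thirty-second = 1; thirty-second = 1; quarter note = 8.
Total: 1 + 12 + 12 + 1 + 12 + 1 + 1 + 8 = 48 thirty-second notes.

48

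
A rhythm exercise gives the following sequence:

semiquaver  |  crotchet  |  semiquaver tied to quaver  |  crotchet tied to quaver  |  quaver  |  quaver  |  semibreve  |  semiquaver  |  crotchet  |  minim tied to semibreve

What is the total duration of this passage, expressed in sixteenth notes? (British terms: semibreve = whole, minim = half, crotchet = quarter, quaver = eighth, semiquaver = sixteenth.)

63

Convert each value to sixteenth notes: semiquaver = 1; crotchet = 4; semiquaver tied to quaver (semiquaver + quaver) = 3; crotchet tied to quaver (crotchet + quaver) = 6; quaver = 2; quaver = 2; semibreve = 16; semiquaver = 1; crotchet = 4; minim tied to semibreve (minim + semibreve) = 24.
Adding: 1 + 4 + 3 + 6 + 2 + 2 + 16 + 1 + 4 + 24 = 63 sixteenth notes.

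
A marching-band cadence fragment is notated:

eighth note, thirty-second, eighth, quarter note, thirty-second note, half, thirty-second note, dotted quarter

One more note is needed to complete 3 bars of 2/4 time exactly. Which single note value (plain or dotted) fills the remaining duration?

3 bars of 2/4 = 48 thirty-second notes.
Express everything in thirty-second notes: eighth note = 4; thirty-second = 1; eighth = 4; quarter note = 8; thirty-second note = 1; half = 16; thirty-second note = 1; dotted quarter = 12.
Adding: 4 + 1 + 4 + 8 + 1 + 16 + 1 + 12 = 47.
Remaining: 48 − 47 = 1 thirty-second note, which is a thirty-second note.

thirty-second note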